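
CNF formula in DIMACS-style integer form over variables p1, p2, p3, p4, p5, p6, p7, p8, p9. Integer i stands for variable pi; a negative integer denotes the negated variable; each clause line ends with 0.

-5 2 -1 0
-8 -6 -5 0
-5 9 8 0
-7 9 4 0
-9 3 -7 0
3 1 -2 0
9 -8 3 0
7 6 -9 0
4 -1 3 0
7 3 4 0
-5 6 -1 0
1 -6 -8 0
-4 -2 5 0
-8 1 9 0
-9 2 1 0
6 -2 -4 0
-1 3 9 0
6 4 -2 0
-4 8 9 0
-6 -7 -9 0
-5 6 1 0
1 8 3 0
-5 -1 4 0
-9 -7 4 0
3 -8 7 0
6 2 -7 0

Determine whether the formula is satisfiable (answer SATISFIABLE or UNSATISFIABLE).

SATISFIABLE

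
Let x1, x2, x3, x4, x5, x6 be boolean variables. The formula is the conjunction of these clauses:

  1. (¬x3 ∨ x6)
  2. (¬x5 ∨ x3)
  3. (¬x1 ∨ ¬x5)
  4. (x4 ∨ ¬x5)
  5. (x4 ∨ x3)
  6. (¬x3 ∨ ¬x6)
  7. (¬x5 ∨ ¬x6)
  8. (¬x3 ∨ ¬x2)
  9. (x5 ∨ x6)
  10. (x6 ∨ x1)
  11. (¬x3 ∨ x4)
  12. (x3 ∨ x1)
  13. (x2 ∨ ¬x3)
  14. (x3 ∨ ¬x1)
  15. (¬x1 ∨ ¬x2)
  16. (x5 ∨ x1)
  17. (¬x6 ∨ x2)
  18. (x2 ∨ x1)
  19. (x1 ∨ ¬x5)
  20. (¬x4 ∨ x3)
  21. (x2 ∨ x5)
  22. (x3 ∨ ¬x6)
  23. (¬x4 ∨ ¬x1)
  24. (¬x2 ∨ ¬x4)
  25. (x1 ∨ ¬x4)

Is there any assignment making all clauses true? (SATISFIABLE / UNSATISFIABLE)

UNSATISFIABLE

x3 = True:
  propagation gives x6=True; an empty clause results — contradiction.
x3 = False:
  propagation gives x5=False, x4=True; an empty clause results — contradiction.
Every branch closes, so no satisfying assignment exists.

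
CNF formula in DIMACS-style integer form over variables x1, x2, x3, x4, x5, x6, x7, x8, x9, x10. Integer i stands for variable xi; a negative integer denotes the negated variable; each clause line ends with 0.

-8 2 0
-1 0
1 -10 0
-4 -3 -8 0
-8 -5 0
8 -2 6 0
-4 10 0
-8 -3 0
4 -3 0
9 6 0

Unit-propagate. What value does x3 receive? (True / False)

(~x1) stands alone — x1 = False.
(x1 \/ ~x10): since x1 = False, the clause reduces to (~x10). x10 = False.
(~x4 \/ x10): since x10 = False, the clause reduces to (~x4). x4 = False.
(x4 \/ ~x3) with x4 = False leaves only ~x3, so x3 = False.

False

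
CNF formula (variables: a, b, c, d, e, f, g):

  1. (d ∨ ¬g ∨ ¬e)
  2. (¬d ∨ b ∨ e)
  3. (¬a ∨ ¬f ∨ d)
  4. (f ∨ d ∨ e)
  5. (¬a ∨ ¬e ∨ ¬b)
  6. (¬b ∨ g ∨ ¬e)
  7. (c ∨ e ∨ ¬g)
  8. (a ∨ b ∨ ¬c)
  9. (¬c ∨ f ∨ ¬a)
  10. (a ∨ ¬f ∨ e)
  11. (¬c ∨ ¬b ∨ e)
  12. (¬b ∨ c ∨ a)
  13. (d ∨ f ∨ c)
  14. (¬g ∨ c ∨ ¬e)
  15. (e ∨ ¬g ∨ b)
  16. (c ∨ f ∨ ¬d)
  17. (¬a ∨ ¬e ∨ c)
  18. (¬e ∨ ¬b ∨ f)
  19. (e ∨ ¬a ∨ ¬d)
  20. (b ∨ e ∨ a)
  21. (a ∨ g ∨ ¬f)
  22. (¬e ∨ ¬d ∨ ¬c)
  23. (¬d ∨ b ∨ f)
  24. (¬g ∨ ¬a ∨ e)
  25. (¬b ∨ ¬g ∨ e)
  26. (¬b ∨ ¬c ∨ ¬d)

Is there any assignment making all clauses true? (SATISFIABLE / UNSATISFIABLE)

UNSATISFIABLE

e = True:
  c = True:
    propagation gives d=False, g=False, b=False, a=True; an empty clause results — contradiction.
  c = False:
    propagation gives g=False, b=False, a=False, f=False; an empty clause results — contradiction.
e = False:
  a = True:
    propagation gives d=False, f=False; an empty clause results — contradiction.
  a = False:
    propagation gives f=False, d=True, b=True, c=False; an empty clause results — contradiction.
Every branch closes, so no satisfying assignment exists.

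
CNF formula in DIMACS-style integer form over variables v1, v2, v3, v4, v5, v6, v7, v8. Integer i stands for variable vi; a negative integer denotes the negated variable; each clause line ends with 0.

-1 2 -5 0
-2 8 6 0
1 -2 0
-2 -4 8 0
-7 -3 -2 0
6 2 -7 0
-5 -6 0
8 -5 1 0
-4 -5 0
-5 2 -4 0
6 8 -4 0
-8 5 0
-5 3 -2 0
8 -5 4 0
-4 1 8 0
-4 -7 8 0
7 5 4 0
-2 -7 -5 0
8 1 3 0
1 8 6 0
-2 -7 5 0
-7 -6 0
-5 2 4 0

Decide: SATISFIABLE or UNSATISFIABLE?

SATISFIABLE

Branch on v1: take v1 = True.
Set v2 = True and propagate.
The remaining clauses are satisfied by v3 = True, v4 = False, v5 = True, v6 = False, v7 = False, v8 = True.
So v1=True, v2=True, v3=True, v4=False, v5=True, v6=False, v7=False, v8=True is a satisfying assignment.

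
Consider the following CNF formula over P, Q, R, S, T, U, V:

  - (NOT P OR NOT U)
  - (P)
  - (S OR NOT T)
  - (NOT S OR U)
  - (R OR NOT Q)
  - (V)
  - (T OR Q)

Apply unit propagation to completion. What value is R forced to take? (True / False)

True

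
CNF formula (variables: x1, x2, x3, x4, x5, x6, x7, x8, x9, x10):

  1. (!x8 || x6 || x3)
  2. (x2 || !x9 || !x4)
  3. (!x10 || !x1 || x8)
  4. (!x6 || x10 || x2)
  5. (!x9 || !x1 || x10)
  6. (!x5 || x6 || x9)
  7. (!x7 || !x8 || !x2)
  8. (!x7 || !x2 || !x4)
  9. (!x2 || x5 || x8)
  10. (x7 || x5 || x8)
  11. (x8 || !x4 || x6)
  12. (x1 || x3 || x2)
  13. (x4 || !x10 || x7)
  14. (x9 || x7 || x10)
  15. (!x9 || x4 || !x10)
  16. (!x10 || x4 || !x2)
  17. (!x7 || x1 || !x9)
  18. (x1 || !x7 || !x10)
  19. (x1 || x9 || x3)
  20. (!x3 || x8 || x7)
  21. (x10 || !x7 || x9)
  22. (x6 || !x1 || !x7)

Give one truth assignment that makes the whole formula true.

Try x1 = False.
The remaining clauses are satisfied by x2 = False, x3 = True, x4 = True, x5 = False, x6 = True, x7 = False, x8 = True, x9 = False, x10 = True.

x1=F  x2=F  x3=T  x4=T  x5=F  x6=T  x7=F  x8=T  x9=F  x10=T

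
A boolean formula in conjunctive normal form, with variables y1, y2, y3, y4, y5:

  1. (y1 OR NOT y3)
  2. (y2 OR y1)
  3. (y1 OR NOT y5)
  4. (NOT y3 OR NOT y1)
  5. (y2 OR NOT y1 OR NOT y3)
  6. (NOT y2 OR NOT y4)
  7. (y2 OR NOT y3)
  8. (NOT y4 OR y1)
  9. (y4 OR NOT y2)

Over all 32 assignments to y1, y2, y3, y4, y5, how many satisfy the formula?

4

The models are:
  y1=1 y2=0 y3=0 y4=0 y5=0
  y1=1 y2=0 y3=0 y4=0 y5=1
  y1=1 y2=0 y3=0 y4=1 y5=0
  y1=1 y2=0 y3=0 y4=1 y5=1
That's 4 in total.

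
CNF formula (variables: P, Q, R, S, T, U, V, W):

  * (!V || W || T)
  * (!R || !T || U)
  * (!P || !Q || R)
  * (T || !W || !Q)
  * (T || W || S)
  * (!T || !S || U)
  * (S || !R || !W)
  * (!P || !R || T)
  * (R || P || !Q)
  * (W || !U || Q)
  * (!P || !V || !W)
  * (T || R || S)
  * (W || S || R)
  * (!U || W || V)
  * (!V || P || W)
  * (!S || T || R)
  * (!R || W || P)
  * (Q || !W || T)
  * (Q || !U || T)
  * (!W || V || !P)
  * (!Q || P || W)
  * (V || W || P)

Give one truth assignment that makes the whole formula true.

P = F, Q = F, R = T, S = T, T = T, U = T, V = F, W = T

Set P = False and propagate.
The remaining clauses are satisfied by Q = False, R = True, S = True, T = True, U = True, V = False, W = True.
Check each clause:
  1. (T || W || !V) — W is true.
  2. (!R || !T || U) — U is true.
  3. (R || !P || !Q) — R is true.
  4. (!Q || T || !W) — T is true.
  5. (S || T || W) — W is true.
  6. (!S || U || !T) — U is true.
  7. (!R || S || !W) — S is true.
  8. (T || !R || !P) — T is true.
  9. (P || R || !Q) — R is true.
  10. (Q || !U || W) — W is true.
  11. (!V || !P || !W) — !V is true.
  12. (R || S || T) — R is true.
  13. (W || R || S) — W is true.
  14. (W || V || !U) — W is true.
  15. (W || !V || P) — W is true.
  16. (T || !S || R) — R is true.
  17. (P || W || !R) — W is true.
  18. (Q || !W || T) — T is true.
  19. (Q || T || !U) — T is true.
  20. (!W || !P || V) — !P is true.
  21. (!Q || P || W) — W is true.
  22. (W || P || V) — W is true.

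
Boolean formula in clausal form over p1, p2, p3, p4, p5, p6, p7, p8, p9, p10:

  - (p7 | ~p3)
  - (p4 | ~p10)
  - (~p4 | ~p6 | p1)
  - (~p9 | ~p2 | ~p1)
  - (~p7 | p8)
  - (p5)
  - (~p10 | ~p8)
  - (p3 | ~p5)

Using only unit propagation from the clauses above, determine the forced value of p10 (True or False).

False

(p5) stands alone — p5 = True.
From (~p5 | p3) and p5 = True: p3 = True.
In (~p3 | p7), ~p3 is now false; p7 must hold, so p7 = True.
(p8 | ~p7) with p7 = True leaves only p8, so p8 = True.
(~p10 | ~p8) with p8 = True leaves only ~p10, so p10 = False.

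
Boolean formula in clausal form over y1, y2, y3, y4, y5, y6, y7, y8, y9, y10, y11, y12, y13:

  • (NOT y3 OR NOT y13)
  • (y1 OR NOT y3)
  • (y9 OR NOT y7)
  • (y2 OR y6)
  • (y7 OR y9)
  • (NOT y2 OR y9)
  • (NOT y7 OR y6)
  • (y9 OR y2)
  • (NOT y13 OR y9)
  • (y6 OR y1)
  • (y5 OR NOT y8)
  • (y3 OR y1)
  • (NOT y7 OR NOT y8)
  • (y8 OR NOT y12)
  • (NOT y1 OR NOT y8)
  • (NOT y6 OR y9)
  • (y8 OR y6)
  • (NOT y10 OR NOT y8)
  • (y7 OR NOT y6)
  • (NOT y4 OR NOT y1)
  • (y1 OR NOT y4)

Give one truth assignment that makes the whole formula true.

y1=T, y2=T, y3=T, y4=F, y5=T, y6=T, y7=T, y8=F, y9=T, y10=T, y11=F, y12=F, y13=F

Pure literal: y4 appears only negated; assign y4 = False.
y5 occurs only positively in the remaining clauses — set y5 = True.
Set y1 = True and propagate.
  then y8 is forced to False.
  then y12 is forced to False.
  then y6 is forced to True.
  then y9 is forced to True.
  then y7 is forced to True.
For the remaining variables, y2 = True, y3 = True, y10 = True, y11 = False, y13 = False works.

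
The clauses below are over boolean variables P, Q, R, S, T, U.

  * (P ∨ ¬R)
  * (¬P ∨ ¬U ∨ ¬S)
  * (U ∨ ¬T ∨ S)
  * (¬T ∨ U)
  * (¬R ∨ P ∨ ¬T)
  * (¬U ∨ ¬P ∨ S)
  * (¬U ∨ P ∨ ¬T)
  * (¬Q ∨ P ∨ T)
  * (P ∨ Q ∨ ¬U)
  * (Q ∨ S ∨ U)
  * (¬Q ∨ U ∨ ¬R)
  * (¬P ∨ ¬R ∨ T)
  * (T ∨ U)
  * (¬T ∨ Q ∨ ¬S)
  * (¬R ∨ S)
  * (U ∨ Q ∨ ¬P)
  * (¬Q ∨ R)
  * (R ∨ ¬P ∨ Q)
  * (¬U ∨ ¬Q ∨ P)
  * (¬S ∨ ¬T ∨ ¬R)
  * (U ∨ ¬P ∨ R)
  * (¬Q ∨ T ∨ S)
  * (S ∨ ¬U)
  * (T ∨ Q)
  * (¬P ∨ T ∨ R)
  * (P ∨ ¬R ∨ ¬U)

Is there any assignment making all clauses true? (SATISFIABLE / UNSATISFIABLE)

UNSATISFIABLE

P = True:
  U = True:
    propagation gives S=False; an empty clause results — contradiction.
  U = False:
    propagation gives T=False; an empty clause results — contradiction.
P = False:
  propagation gives R=False, Q=False, U=False, T=False; an empty clause results — contradiction.
Every branch closes, so no satisfying assignment exists.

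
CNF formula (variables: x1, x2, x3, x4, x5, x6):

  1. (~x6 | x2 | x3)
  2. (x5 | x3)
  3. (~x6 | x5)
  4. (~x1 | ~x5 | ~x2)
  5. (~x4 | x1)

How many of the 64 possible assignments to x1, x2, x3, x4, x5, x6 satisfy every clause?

19

Split on x5, then x1.
  x5=1, x1=1: x4 free; 3 ways for (x2,x3,x6) × 2^1 = 6.
  x5=1, x1=0: 7 of the 16 assignments to (x2,x3,x4,x6) work.
  x5=0, x1=1: remaining (x2,x3,x4,x6) ∈ {(0,1,0,0); (0,1,1,0); (1,1,0,0); (1,1,1,0)} — 4.
  x5=0, x1=0: remaining (x2,x3,x4,x6) ∈ {(0,1,0,0); (1,1,0,0)} — 2.
Total: 6 + 7 + 4 + 2 = 19.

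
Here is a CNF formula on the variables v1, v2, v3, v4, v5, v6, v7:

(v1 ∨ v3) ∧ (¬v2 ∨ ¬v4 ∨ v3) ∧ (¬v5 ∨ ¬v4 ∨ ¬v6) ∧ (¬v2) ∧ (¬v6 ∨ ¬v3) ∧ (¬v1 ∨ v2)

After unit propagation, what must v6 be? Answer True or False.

Unit clause (¬v2) sets v2 = False.
From (v2 ∨ ¬v1) and v2 = False: v1 = False.
(v1 ∨ v3) with v1 = False leaves only v3, so v3 = True.
(¬v3 ∨ ¬v6): since v3 = True, the clause reduces to (¬v6). v6 = False.

False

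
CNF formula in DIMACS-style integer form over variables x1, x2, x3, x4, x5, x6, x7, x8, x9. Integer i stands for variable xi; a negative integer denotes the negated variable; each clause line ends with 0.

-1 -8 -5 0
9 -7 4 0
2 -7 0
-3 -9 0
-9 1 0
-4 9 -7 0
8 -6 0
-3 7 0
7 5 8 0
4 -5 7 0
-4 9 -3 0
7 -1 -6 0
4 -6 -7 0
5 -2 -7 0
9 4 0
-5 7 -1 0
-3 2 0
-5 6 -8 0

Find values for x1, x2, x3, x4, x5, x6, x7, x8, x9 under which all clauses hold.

x1=F  x2=T  x3=F  x4=T  x5=F  x6=F  x7=F  x8=T  x9=F

x3 occurs only negated in the remaining clauses — set x3 = False.
Try x1 = False.
  then x9 is forced to False.
  then x4 is forced to True.
  then x7 is forced to False.
Set x5 = False and propagate.
  then x8 is forced to True.
x2, x6 are now unconstrained; take x2 = True, x6 = False.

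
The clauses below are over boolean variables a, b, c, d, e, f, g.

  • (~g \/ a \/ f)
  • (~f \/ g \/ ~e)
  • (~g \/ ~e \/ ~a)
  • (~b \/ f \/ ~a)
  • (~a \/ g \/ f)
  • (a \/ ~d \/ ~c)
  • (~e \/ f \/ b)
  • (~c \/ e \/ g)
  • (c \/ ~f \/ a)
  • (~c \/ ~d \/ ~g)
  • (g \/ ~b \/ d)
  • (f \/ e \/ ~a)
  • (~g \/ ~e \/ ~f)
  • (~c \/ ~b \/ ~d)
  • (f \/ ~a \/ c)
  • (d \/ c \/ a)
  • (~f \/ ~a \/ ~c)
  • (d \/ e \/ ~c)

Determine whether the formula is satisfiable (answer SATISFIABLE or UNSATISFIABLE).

SATISFIABLE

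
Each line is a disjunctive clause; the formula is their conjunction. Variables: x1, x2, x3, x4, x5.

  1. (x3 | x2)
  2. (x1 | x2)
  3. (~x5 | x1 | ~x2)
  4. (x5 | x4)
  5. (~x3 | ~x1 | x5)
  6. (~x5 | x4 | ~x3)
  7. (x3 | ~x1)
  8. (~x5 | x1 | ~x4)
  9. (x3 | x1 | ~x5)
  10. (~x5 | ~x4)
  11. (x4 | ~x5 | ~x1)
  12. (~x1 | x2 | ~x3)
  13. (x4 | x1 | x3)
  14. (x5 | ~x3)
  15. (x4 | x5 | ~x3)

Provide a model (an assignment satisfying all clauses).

Branch on x1: take x1 = False.
  then x2 is forced to True.
  then x5 is forced to False.
  then x4 is forced to True.
  then x3 is forced to False.

x1=False  x2=True  x3=False  x4=True  x5=False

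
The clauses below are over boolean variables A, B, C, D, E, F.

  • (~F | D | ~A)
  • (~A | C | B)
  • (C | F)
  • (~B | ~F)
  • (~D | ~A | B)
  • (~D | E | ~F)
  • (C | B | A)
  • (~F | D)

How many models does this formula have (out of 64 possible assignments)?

15

Split on F, then A.
  F=T, A=T: a clause becomes empty — 0.
  F=T, A=F: remaining (B,C,D,E) ∈ {(F,T,T,T)} — 1.
  F=F, A=T: E free; 3 ways for (B,C,D) × 2^1 = 6.
  F=F, A=F: forces C=T; B, D, E free → 2^3 = 8.
Total: 0 + 1 + 6 + 8 = 15.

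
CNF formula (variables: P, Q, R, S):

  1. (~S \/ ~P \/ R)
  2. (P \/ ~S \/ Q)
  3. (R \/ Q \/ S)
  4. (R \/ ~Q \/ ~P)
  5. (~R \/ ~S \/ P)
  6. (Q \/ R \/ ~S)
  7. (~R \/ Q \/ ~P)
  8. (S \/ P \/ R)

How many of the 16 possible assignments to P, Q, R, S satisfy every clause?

The models are:
  P=0 Q=0 R=1 S=0
  P=0 Q=1 R=0 S=1
  P=0 Q=1 R=1 S=0
  P=1 Q=1 R=1 S=0
  P=1 Q=1 R=1 S=1
That's 5 in total.

5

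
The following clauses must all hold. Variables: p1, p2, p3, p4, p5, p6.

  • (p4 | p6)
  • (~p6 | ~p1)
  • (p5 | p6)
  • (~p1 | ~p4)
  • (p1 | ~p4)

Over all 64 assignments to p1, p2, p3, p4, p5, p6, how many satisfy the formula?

8

Split on p1, then p4.
  p1=T, p4=T: a clause becomes empty — 0.
  p1=T, p4=F: a clause becomes empty — 0.
  p1=F, p4=T: a clause becomes empty — 0.
  p1=F, p4=F: forces p6=T; p2, p3, p5 free → 2^3 = 8.
Total: 0 + 0 + 0 + 8 = 8.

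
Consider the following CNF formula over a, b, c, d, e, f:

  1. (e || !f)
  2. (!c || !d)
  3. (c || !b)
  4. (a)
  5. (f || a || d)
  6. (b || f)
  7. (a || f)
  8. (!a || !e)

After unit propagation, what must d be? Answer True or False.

Unit clause (a) sets a = True.
(!a || !e): since a = True, the clause reduces to (!e). e = False.
(!f || e): since e = False, the clause reduces to (!f). f = False.
(f || b): since f = False, the clause reduces to (b). b = True.
In (c || !b), !b is now false; c must hold, so c = True.
(!c || !d) with c = True leaves only !d, so d = False.

False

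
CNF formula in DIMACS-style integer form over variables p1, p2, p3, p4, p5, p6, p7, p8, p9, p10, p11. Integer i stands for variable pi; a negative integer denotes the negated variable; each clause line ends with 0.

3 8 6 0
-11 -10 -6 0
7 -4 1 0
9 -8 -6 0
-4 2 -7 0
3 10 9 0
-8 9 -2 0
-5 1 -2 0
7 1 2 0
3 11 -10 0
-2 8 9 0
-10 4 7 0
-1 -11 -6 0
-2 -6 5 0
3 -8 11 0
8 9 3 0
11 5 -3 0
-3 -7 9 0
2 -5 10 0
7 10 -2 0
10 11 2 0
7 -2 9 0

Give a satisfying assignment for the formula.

p1=True, p2=False, p3=False, p4=False, p5=False, p6=False, p7=True, p8=True, p9=True, p10=True, p11=True

Pure literal: p9 appears only positively; assign p9 = True.
Branch on p1: take p1 = True.
Try p2 = False.
Set p3 = False and propagate.
For the remaining variables, p4 = False, p5 = False, p6 = False, p7 = True, p8 = True, p10 = True, p11 = True works.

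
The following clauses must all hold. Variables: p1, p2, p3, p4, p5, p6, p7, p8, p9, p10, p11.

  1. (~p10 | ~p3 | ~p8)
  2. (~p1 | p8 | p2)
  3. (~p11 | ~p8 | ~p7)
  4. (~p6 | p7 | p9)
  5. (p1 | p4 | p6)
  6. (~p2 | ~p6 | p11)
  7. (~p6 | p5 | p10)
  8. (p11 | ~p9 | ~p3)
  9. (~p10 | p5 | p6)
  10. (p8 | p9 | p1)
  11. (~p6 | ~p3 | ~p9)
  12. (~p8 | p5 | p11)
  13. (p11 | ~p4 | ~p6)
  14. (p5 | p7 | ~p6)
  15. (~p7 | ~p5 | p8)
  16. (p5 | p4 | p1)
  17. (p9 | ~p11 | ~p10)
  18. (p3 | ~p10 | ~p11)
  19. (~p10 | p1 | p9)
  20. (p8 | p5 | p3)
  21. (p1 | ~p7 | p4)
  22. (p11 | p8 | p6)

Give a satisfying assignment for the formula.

Branch on p1: take p1 = True.
Try p2 = False.
  then p8 is forced to True.
For the remaining variables, p3 = True, p4 = False, p5 = True, p6 = True, p7 = True, p9 = False, p10 = False, p11 = False works.

p1=True, p2=False, p3=True, p4=False, p5=True, p6=True, p7=True, p8=True, p9=False, p10=False, p11=False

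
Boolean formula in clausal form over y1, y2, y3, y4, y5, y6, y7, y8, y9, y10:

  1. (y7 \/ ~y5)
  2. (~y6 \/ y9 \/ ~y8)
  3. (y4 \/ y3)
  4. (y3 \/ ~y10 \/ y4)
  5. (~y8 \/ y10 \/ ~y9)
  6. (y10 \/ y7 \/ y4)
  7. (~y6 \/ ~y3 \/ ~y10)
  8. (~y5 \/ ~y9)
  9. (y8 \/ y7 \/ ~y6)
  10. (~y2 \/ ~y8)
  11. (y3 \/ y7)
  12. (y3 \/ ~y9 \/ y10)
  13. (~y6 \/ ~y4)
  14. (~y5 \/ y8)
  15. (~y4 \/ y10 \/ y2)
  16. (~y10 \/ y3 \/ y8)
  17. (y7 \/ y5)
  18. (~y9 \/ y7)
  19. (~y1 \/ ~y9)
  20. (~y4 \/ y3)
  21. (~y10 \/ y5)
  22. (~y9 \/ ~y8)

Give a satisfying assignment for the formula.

y1 = T, y2 = F, y3 = T, y4 = F, y5 = F, y6 = F, y7 = T, y8 = T, y9 = F, y10 = F

Check each clause:
  1. (y7 \/ ~y5) — ~y5 is true.
  2. (~y6 \/ y9 \/ ~y8) — ~y6 is true.
  3. (y4 \/ y3) — y3 is true.
  4. (~y10 \/ y3 \/ y4) — y3 is true.
  5. (~y8 \/ y10 \/ ~y9) — ~y9 is true.
  6. (y10 \/ y4 \/ y7) — y7 is true.
  7. (~y6 \/ ~y3 \/ ~y10) — ~y6 is true.
  8. (~y9 \/ ~y5) — ~y5 is true.
  9. (y7 \/ y8 \/ ~y6) — y8 is true.
  10. (~y2 \/ ~y8) — ~y2 is true.
  11. (y3 \/ y7) — y3 is true.
  12. (~y9 \/ y3 \/ y10) — y3 is true.
  13. (~y6 \/ ~y4) — ~y6 is true.
  14. (y8 \/ ~y5) — y8 is true.
  15. (y10 \/ y2 \/ ~y4) — ~y4 is true.
  16. (~y10 \/ y3 \/ y8) — y8 is true.
  17. (y7 \/ y5) — y7 is true.
  18. (~y9 \/ y7) — ~y9 is true.
  19. (~y1 \/ ~y9) — ~y9 is true.
  20. (y3 \/ ~y4) — y3 is true.
  21. (y5 \/ ~y10) — ~y10 is true.
  22. (~y9 \/ ~y8) — ~y9 is true.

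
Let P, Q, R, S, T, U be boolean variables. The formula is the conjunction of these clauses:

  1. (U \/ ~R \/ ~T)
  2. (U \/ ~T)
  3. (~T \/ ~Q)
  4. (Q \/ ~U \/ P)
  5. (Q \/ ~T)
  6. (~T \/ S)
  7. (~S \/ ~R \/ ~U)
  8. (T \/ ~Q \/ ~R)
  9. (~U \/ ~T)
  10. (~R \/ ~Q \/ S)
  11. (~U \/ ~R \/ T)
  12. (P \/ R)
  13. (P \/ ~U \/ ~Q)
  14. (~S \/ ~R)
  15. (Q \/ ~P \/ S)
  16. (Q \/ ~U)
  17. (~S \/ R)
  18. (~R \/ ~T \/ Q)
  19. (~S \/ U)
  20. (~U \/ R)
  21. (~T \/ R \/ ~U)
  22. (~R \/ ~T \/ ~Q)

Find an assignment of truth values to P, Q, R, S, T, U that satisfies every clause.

Try P = True.
Try Q = True.
  then T is forced to False.
  then R is forced to False.
  then S is forced to False.
  then U is forced to False.
Check each clause:
  1. (~R \/ ~T \/ U) — ~T is true.
  2. (U \/ ~T) — ~T is true.
  3. (~T \/ ~Q) — ~T is true.
  4. (Q \/ ~U \/ P) — P is true.
  5. (Q \/ ~T) — Q is true.
  6. (~T \/ S) — ~T is true.
  7. (~U \/ ~S \/ ~R) — ~U is true.
  8. (T \/ ~Q \/ ~R) — ~R is true.
  9. (~U \/ ~T) — ~U is true.
  10. (~Q \/ S \/ ~R) — ~R is true.
  11. (~U \/ ~R \/ T) — ~U is true.
  12. (P \/ R) — P is true.
  13. (~Q \/ ~U \/ P) — P is true.
  14. (~S \/ ~R) — ~S is true.
  15. (~P \/ Q \/ S) — Q is true.
  16. (~U \/ Q) — ~U is true.
  17. (~S \/ R) — ~S is true.
  18. (~R \/ Q \/ ~T) — Q is true.
  19. (~S \/ U) — ~S is true.
  20. (~U \/ R) — ~U is true.
  21. (~T \/ R \/ ~U) — ~U is true.
  22. (~T \/ ~R \/ ~Q) — ~T is true.

P = 1  Q = 1  R = 0  S = 0  T = 0  U = 0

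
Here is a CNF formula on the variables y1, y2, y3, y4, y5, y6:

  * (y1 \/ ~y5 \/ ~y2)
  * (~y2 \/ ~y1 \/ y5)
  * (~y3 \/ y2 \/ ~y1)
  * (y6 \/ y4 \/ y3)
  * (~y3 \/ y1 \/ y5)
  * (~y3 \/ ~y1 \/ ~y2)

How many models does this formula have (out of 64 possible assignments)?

Split on y1, then y2.
  y1=T, y2=T: remaining (y3,y4,y5,y6) ∈ {(F,F,T,T); (F,T,T,F); (F,T,T,T)} — 3.
  y1=T, y2=F: y5 free; 3 ways for (y3,y4,y6) × 2^1 = 6.
  y1=F, y2=T: remaining (y3,y4,y5,y6) ∈ {(F,F,F,T); (F,T,F,F); (F,T,F,T)} — 3.
  y1=F, y2=F: 10 of the 16 assignments to (y3,y4,y5,y6) work.
Total: 3 + 6 + 3 + 10 = 22.

22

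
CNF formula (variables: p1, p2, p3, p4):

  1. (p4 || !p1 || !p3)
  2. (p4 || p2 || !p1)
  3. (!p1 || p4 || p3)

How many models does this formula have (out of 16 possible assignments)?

Case analysis on p1 and p4:
  p1=T, p4=T: remaining (p2,p3) ∈ {(F,F); (F,T); (T,F); (T,T)} — 4.
  p1=T, p4=F: a clause becomes empty — 0.
  p1=F, p4=T: remaining (p2,p3) ∈ {(F,F); (F,T); (T,F); (T,T)} — 4.
  p1=F, p4=F: remaining (p2,p3) ∈ {(F,F); (F,T); (T,F); (T,T)} — 4.
Total: 4 + 0 + 4 + 4 = 12.

12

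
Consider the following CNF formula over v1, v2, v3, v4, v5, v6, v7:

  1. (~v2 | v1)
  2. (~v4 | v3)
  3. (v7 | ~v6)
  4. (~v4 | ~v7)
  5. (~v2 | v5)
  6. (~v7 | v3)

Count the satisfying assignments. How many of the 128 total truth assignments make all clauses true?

25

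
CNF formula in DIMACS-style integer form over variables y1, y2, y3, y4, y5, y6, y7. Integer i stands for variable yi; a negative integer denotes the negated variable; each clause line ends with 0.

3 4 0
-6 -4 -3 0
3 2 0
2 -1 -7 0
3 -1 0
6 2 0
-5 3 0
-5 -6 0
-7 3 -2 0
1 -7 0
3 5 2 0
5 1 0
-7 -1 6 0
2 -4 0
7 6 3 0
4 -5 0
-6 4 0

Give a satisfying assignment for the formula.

y1=True  y2=True  y3=True  y4=True  y5=True  y6=False  y7=False

Try y1 = True.
  then y3 is forced to True.
The remaining clauses are satisfied by y2 = True, y4 = True, y5 = True, y6 = False, y7 = False.
Every clause has at least one true literal under this assignment.
Check each clause:
  1. (y4 ∨ y3) — y3 is true.
  2. (¬y6 ∨ ¬y3 ∨ ¬y4) — ¬y6 is true.
  3. (y3 ∨ y2) — y2 is true.
  4. (¬y7 ∨ ¬y1 ∨ y2) — ¬y7 is true.
  5. (¬y1 ∨ y3) — y3 is true.
  6. (y6 ∨ y2) — y2 is true.
  7. (¬y5 ∨ y3) — y3 is true.
  8. (¬y5 ∨ ¬y6) — ¬y6 is true.
  9. (¬y7 ∨ ¬y2 ∨ y3) — ¬y7 is true.
  10. (¬y7 ∨ y1) — y1 is true.
  11. (y5 ∨ y2 ∨ y3) — y2 is true.
  12. (y5 ∨ y1) — y1 is true.
  13. (¬y1 ∨ ¬y7 ∨ y6) — ¬y7 is true.
  14. (¬y4 ∨ y2) — y2 is true.
  15. (y7 ∨ y6 ∨ y3) — y3 is true.
  16. (¬y5 ∨ y4) — y4 is true.
  17. (y4 ∨ ¬y6) — ¬y6 is true.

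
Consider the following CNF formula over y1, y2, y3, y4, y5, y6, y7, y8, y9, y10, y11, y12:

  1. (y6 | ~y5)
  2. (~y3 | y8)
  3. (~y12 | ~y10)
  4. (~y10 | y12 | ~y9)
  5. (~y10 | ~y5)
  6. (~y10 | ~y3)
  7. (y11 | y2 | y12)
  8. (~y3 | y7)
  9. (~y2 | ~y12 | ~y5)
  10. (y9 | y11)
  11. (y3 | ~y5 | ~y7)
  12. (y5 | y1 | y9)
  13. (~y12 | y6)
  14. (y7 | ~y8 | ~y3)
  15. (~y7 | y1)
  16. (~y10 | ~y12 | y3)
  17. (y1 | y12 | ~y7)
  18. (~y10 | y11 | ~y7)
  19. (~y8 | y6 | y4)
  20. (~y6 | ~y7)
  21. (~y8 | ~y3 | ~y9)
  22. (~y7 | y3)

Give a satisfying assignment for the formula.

y1 = T, y2 = F, y3 = F, y4 = T, y5 = F, y6 = T, y7 = F, y8 = T, y9 = T, y10 = F, y11 = F, y12 = T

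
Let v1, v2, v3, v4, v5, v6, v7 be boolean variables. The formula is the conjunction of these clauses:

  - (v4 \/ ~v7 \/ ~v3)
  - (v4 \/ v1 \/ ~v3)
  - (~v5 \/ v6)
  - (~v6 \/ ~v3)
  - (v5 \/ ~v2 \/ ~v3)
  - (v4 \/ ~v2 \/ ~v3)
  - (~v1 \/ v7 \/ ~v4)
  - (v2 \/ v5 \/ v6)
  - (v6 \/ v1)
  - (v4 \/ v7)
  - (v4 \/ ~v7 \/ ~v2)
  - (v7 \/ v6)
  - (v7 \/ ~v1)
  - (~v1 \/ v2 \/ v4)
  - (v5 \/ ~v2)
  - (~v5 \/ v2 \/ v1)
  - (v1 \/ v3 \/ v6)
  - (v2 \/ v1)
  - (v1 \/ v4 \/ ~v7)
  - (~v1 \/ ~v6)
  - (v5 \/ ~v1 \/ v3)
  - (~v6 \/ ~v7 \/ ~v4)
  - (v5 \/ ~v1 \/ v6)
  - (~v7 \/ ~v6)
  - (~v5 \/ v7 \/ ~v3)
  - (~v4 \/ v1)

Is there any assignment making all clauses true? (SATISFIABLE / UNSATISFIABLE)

v1 = True:
  propagation gives v7=True, v6=False, v5=False; an empty clause results — contradiction.
v1 = False:
  propagation gives v6=True, v3=False, v2=True, v5=True; an empty clause results — contradiction.
Every branch closes, so no satisfying assignment exists.

UNSATISFIABLE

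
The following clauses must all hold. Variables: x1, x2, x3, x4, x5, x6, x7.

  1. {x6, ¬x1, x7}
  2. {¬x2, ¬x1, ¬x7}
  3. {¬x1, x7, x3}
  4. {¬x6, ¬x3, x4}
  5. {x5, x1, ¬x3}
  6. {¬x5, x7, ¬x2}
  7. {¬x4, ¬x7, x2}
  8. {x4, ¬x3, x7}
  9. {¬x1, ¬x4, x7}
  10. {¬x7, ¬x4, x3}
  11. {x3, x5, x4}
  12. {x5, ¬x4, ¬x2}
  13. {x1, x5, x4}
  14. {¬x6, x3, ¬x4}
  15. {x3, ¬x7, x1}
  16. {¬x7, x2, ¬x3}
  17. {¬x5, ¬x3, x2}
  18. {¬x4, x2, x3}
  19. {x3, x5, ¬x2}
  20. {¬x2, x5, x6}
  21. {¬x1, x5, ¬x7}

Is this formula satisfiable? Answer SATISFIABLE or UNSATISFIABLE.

Try x1 = False.
Set x2 = True and propagate.
For the remaining variables, x3 = True, x4 = True, x5 = True, x6 = True, x7 = True works.
So x1=False, x2=True, x3=True, x4=True, x5=True, x6=True, x7=True is a satisfying assignment.

SATISFIABLE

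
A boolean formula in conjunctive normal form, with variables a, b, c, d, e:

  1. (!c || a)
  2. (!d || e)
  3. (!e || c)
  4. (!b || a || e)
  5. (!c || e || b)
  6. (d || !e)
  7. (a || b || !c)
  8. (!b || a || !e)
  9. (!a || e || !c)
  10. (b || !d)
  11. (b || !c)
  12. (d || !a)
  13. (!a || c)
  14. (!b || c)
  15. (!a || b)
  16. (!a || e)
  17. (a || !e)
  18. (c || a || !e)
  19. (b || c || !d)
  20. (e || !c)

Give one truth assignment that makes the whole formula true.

Set a = True and propagate.
  then d is forced to True.
  then e is forced to True.
  then c is forced to True.
  then b is forced to True.
Every clause has at least one true literal under this assignment.

a = True, b = True, c = True, d = True, e = True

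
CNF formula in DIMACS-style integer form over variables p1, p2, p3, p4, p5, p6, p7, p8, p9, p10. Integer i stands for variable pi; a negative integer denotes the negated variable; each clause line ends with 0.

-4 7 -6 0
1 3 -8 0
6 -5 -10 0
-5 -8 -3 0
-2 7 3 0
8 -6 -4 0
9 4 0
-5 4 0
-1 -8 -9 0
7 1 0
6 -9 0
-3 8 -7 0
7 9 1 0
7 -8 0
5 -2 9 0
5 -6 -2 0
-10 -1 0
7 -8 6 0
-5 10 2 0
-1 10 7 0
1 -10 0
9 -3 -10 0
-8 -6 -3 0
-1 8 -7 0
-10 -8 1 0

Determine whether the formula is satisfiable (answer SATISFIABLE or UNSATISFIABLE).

SATISFIABLE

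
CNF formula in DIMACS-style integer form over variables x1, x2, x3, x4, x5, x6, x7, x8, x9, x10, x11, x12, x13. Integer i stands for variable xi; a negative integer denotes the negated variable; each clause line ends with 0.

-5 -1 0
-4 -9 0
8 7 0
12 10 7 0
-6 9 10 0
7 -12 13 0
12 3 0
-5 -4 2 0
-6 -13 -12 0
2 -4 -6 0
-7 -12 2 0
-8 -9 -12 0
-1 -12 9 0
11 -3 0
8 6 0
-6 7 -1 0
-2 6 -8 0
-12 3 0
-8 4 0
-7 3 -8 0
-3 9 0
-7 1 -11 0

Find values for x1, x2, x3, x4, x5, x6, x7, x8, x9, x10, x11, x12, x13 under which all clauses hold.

x5 occurs only negated in the remaining clauses — set x5 = False.
Pure literal: x10 appears only positively; assign x10 = True.
Branch on x1: take x1 = True.
For the remaining variables, x2 = False, x3 = True, x4 = False, x6 = True, x7 = True, x8 = False, x9 = True, x11 = True, x12 = False, x13 = False works.
Every clause has at least one true literal under this assignment.

x1=True  x2=False  x3=True  x4=False  x5=False  x6=True  x7=True  x8=False  x9=True  x10=True  x11=True  x12=False  x13=False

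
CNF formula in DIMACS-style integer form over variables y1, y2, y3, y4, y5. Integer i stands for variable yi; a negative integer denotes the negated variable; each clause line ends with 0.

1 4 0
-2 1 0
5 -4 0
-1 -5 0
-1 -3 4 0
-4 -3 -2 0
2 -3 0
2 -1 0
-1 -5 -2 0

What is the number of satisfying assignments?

The models are:
  y1=0 y2=0 y3=0 y4=1 y5=1
  y1=1 y2=1 y3=0 y4=0 y5=0
Count: 2.

2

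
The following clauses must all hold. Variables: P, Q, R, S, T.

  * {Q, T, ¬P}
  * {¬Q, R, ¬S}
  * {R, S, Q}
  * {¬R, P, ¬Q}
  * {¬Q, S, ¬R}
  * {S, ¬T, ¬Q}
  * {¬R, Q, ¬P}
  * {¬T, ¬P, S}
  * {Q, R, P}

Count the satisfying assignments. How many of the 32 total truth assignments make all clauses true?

9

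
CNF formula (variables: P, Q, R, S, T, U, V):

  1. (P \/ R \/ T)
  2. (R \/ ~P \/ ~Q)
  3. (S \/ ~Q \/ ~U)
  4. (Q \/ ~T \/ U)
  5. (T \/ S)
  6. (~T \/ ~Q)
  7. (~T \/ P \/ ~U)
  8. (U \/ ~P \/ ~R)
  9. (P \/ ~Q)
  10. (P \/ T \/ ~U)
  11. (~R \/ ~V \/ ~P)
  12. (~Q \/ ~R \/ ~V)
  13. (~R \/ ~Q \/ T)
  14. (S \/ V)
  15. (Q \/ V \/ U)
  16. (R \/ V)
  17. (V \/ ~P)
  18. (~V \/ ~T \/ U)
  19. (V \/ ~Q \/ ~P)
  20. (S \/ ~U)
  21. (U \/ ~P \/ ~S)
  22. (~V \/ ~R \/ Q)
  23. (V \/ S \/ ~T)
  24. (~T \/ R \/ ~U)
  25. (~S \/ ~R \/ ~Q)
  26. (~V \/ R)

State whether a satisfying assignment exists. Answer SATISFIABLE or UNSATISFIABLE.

Q = True:
  propagation gives T=False, S=True, P=True, R=True; an empty clause results — contradiction.
Q = False:
  U = True:
    R = True:
      propagation gives V=False, P=False, T=False; contradiction.
    R = False:
      propagation gives V=True; contradiction.
  U = False:
    propagation gives T=False, S=True, V=True, P=False; an empty clause results — contradiction.
Every branch closes, so no satisfying assignment exists.

UNSATISFIABLE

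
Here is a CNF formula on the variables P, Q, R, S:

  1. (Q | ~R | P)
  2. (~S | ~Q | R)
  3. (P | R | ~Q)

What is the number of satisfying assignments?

Case analysis on Q and R:
  Q=T, R=T: remaining (P,S) ∈ {(F,F); (F,T); (T,F); (T,T)} — 4.
  Q=T, R=F: remaining (P,S) ∈ {(T,F)} — 1.
  Q=F, R=T: remaining (P,S) ∈ {(T,F); (T,T)} — 2.
  Q=F, R=F: remaining (P,S) ∈ {(F,F); (F,T); (T,F); (T,T)} — 4.
Total: 4 + 1 + 2 + 4 = 11.

11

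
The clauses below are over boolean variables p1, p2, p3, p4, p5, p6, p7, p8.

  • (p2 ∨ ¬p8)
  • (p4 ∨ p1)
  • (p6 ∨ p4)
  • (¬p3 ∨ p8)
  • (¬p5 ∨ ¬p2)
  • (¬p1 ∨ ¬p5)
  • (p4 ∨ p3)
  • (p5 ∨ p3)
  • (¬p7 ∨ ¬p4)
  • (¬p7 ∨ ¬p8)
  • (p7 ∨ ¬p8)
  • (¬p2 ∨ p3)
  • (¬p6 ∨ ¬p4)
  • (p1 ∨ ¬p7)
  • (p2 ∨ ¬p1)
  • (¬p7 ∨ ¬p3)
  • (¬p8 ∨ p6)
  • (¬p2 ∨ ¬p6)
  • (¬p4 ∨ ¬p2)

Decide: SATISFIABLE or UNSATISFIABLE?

Branch on p1: take p1 = False.
  then p4 is forced to True.
  then p7 is forced to False.
  then p8 is forced to False.
  then p3 is forced to False.
  then p5 is forced to True.
  then p2 is forced to False.
  then p6 is forced to False.
So p1=False, p2=False, p3=False, p4=True, p5=True, p6=False, p7=False, p8=False is a satisfying assignment.

SATISFIABLE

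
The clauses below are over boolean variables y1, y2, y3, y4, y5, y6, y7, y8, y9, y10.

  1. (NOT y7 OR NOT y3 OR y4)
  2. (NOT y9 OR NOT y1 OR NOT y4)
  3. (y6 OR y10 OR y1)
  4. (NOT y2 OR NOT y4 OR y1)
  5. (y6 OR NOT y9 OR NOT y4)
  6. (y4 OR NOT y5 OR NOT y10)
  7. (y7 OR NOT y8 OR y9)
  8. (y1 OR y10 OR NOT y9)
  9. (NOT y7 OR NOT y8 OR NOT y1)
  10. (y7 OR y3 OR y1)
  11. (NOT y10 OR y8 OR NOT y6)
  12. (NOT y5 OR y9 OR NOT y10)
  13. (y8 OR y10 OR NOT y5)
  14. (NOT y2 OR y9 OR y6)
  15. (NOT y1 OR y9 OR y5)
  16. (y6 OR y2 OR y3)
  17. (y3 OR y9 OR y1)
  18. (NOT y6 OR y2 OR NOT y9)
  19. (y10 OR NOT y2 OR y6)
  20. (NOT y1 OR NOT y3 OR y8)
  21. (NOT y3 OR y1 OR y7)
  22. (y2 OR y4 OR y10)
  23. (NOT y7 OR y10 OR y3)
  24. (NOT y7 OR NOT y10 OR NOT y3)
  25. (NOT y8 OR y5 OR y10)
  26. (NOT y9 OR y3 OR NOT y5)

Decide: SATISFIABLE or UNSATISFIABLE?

Try y1 = True.
Try y2 = True.
For the remaining variables, y3 = True, y4 = False, y5 = False, y6 = True, y7 = False, y8 = True, y9 = True, y10 = True works.
So y1=True, y2=True, y3=True, y4=False, y5=False, y6=True, y7=False, y8=True, y9=True, y10=True is a satisfying assignment.

SATISFIABLE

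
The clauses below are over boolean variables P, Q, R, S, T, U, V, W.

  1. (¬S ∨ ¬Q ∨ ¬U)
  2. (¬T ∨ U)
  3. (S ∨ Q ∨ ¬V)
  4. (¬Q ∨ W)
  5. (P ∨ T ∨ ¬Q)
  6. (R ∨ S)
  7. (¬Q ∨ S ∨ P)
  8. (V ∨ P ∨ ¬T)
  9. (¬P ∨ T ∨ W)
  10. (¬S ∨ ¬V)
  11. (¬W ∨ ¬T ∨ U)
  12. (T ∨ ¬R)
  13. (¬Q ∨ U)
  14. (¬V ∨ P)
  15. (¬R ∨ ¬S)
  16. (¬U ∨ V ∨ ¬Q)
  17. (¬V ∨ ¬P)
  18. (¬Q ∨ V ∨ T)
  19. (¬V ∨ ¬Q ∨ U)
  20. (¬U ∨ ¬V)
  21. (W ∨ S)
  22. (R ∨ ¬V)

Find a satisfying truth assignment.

P = 0  Q = 0  R = 0  S = 1  T = 0  U = 1  V = 0  W = 0

Check each clause:
  1. (¬U ∨ ¬S ∨ ¬Q) — ¬Q is true.
  2. (U ∨ ¬T) — ¬T is true.
  3. (¬V ∨ S ∨ Q) — ¬V is true.
  4. (¬Q ∨ W) — ¬Q is true.
  5. (T ∨ ¬Q ∨ P) — ¬Q is true.
  6. (R ∨ S) — S is true.
  7. (¬Q ∨ S ∨ P) — S is true.
  8. (V ∨ P ∨ ¬T) — ¬T is true.
  9. (W ∨ T ∨ ¬P) — ¬P is true.
  10. (¬V ∨ ¬S) — ¬V is true.
  11. (¬T ∨ ¬W ∨ U) — ¬W is true.
  12. (¬R ∨ T) — ¬R is true.
  13. (¬Q ∨ U) — ¬Q is true.
  14. (¬V ∨ P) — ¬V is true.
  15. (¬S ∨ ¬R) — ¬R is true.
  16. (¬U ∨ ¬Q ∨ V) — ¬Q is true.
  17. (¬V ∨ ¬P) — ¬V is true.
  18. (¬Q ∨ V ∨ T) — ¬Q is true.
  19. (¬Q ∨ U ∨ ¬V) — ¬V is true.
  20. (¬V ∨ ¬U) — ¬V is true.
  21. (W ∨ S) — S is true.
  22. (R ∨ ¬V) — ¬V is true.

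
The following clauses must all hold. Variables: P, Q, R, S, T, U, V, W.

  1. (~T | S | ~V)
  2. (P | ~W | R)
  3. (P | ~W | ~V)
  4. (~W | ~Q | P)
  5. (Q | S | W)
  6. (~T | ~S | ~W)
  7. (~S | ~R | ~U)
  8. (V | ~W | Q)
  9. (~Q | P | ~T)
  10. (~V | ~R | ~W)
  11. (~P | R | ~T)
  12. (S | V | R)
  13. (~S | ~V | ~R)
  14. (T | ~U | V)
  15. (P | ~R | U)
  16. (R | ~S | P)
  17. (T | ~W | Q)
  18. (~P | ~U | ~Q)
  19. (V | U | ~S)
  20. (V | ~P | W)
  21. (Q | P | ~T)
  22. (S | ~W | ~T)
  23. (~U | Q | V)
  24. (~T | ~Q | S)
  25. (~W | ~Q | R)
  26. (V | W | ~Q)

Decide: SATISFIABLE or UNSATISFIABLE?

SATISFIABLE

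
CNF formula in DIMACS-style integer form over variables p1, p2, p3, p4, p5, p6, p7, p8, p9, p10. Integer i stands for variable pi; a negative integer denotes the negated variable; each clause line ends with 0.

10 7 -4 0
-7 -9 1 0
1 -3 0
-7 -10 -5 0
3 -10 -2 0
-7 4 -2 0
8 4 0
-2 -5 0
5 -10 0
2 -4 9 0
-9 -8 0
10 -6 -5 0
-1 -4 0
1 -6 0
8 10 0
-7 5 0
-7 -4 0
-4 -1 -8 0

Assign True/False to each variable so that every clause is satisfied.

p6 occurs only negated in the remaining clauses — set p6 = False.
Set p1 = False and propagate.
  then p3 is forced to False.
Set p2 = False and propagate.
For the remaining variables, p4 = False, p5 = True, p7 = True, p8 = True, p9 = False, p10 = False works.
Every clause has at least one true literal under this assignment.
Check each clause:
  1. (p7 \/ ~p4 \/ p10) — ~p4 is true.
  2. (p1 \/ ~p9 \/ ~p7) — ~p9 is true.
  3. (~p3 \/ p1) — ~p3 is true.
  4. (~p10 \/ ~p5 \/ ~p7) — ~p10 is true.
  5. (~p2 \/ p3 \/ ~p10) — ~p10 is true.
  6. (~p7 \/ p4 \/ ~p2) — ~p2 is true.
  7. (p4 \/ p8) — p8 is true.
  8. (~p2 \/ ~p5) — ~p2 is true.
  9. (p5 \/ ~p10) — p5 is true.
  10. (p2 \/ ~p4 \/ p9) — ~p4 is true.
  11. (~p9 \/ ~p8) — ~p9 is true.
  12. (~p6 \/ ~p5 \/ p10) — ~p6 is true.
  13. (~p1 \/ ~p4) — ~p4 is true.
  14. (~p6 \/ p1) — ~p6 is true.
  15. (p10 \/ p8) — p8 is true.
  16. (p5 \/ ~p7) — p5 is true.
  17. (~p7 \/ ~p4) — ~p4 is true.
  18. (~p8 \/ ~p1 \/ ~p4) — ~p4 is true.

p1=False  p2=False  p3=False  p4=False  p5=True  p6=False  p7=True  p8=True  p9=False  p10=False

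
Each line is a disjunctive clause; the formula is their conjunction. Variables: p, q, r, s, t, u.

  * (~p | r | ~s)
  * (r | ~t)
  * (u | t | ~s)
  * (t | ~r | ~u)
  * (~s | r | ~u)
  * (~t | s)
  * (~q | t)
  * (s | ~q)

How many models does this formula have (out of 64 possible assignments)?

Case analysis on s and t:
  s=T, t=T: forces r=T; p, q, u free → 2^3 = 8.
  s=T, t=F: a clause becomes empty — 0.
  s=F, t=T: a clause becomes empty — 0.
  s=F, t=F: p free; 3 ways for (q,r,u) × 2^1 = 6.
Total: 8 + 0 + 0 + 6 = 14.

14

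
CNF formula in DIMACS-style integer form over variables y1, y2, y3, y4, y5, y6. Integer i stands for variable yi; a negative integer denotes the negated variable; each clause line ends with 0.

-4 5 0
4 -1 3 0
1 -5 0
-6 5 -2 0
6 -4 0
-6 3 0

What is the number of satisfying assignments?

14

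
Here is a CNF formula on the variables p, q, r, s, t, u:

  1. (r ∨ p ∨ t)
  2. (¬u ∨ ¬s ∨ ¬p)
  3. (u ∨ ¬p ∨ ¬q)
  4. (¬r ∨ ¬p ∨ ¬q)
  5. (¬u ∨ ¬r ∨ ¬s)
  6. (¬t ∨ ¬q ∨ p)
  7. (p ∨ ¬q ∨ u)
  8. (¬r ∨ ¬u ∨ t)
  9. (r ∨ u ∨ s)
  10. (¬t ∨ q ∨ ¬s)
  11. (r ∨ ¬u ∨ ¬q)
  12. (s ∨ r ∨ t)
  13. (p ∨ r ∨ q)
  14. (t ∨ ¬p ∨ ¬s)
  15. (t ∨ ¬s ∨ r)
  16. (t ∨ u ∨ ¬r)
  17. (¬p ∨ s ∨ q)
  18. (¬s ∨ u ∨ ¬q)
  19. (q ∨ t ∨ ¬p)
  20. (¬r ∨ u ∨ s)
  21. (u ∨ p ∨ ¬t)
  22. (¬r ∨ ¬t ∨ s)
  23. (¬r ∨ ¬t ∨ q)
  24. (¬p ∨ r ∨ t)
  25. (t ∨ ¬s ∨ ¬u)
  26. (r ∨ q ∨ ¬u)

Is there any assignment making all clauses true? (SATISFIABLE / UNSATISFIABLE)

r = True:
  t = True:
    propagation gives s=True, u=False, q=True; an empty clause results — contradiction.
  t = False:
    propagation gives u=False; an empty clause results — contradiction.
r = False:
  p = True:
    q = True:
      propagation gives u=True; contradiction.
    q = False:
      propagation gives s=False; contradiction.
  p = False:
    propagation gives t=True, q=False; an empty clause results — contradiction.
Every branch closes, so no satisfying assignment exists.

UNSATISFIABLE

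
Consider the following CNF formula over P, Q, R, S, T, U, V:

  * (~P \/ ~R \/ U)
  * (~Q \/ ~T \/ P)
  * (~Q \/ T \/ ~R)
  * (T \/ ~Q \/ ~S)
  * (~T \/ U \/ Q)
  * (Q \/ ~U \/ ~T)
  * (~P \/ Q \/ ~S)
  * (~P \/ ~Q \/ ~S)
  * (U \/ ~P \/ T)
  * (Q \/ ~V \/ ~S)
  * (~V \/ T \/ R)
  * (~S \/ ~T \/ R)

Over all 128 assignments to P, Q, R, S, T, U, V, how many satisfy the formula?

22

Split on Q, then T.
  Q=T, T=T: V free; 3 ways for (P,R,S,U) × 2^1 = 6.
  Q=T, T=F: remaining (P,R,S,U,V) ∈ {(F,F,F,F,F); (F,F,F,T,F); (T,F,F,T,F)} — 3.
  Q=F, T=T: a clause becomes empty — 0.
  Q=F, T=F: 13 of the 32 assignments to (P,R,S,U,V) work.
Total: 6 + 3 + 0 + 13 = 22.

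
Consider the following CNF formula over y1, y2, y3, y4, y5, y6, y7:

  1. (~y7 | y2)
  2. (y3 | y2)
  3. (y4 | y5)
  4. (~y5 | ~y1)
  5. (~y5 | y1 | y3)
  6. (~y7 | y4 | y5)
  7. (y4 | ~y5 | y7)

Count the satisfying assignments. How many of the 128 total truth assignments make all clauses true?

28

Case analysis on y5 and y4:
  y5=T, y4=T: y6 free; 3 ways for (y1,y2,y3,y7) × 2^1 = 6.
  y5=T, y4=F: remaining (y1,y2,y3,y6,y7) ∈ {(F,T,T,F,T); (F,T,T,T,T)} — 2.
  y5=F, y4=T: y1, y6 free; 5 ways for (y2,y3,y7) × 2^2 = 20.
  y5=F, y4=F: a clause becomes empty — 0.
Total: 6 + 2 + 20 + 0 = 28.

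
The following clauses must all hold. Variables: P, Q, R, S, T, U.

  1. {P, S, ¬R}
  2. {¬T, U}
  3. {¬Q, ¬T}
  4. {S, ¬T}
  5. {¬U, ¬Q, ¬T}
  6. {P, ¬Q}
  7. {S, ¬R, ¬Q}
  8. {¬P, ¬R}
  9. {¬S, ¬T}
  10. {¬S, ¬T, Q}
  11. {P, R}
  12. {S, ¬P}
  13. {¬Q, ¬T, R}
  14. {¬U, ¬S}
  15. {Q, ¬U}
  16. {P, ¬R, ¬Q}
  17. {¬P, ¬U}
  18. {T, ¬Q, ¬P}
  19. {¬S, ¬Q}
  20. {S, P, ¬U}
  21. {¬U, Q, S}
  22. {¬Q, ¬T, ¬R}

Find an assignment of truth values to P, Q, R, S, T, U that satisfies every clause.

P=1, Q=0, R=0, S=1, T=0, U=0

Try P = True.
  then R is forced to False.
  then S is forced to True.
  then T is forced to False.
  then U is forced to False.
  then Q is forced to False.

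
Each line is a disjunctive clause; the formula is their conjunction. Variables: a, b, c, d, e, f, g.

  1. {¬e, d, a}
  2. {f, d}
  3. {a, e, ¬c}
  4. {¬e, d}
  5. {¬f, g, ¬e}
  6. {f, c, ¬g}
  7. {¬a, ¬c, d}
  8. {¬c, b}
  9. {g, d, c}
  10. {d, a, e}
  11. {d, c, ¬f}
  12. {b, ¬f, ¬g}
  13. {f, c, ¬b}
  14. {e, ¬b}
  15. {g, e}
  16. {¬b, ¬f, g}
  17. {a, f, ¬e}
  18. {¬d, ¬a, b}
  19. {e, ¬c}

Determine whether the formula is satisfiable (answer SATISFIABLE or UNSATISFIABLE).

SATISFIABLE

Set a = True and propagate.
For the remaining variables, b = True, c = True, d = True, e = True, f = True, g = True works.
Every clause has at least one true literal under this assignment.
So a = T, b = T, c = T, d = T, e = T, f = T, g = T is a satisfying assignment.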